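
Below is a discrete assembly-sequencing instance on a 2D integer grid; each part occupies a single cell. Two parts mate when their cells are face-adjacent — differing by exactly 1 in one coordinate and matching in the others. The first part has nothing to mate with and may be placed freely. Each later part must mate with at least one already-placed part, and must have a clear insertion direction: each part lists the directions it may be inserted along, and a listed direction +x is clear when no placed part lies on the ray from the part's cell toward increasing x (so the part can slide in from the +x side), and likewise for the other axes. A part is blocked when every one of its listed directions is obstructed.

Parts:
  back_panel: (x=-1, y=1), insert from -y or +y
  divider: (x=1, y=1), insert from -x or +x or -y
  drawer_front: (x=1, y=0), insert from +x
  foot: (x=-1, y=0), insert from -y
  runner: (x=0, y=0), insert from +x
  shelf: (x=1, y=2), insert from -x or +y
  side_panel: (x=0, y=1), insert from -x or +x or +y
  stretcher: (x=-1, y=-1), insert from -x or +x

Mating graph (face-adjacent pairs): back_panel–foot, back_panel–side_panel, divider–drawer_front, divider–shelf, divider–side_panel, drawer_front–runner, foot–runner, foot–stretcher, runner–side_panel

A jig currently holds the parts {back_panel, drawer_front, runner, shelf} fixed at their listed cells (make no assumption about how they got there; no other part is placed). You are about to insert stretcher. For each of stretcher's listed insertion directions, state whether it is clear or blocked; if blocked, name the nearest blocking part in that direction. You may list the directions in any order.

+x: clear; -x: clear

-x: ray from stretcher(-1, -1) has no placed part ⇒ clear
+x: ray from stretcher(-1, -1) has no placed part ⇒ clear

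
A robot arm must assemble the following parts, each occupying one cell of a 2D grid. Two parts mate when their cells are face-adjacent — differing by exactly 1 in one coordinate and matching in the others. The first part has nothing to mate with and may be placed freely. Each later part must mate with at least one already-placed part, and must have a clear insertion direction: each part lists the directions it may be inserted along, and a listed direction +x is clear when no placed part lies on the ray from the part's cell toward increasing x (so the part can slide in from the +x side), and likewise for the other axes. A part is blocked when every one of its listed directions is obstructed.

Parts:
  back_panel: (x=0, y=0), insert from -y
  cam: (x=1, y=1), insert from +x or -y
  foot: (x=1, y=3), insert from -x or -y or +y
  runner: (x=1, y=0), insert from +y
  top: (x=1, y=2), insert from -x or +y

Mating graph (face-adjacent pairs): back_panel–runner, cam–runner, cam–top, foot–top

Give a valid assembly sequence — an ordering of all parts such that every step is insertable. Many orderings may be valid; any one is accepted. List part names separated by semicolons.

1. runner@(1, 0) [+y clear] — {runner}
2. back_panel@(0, 0) [-y clear] — {back_panel, runner}
3. cam@(1, 1) [+x clear] — {back_panel, cam, runner}
4. top@(1, 2) [-x clear] — {back_panel, cam, runner, top}
5. foot@(1, 3) [-x clear] — {back_panel, cam, foot, runner, top}

runner; back_panel; cam; top; foot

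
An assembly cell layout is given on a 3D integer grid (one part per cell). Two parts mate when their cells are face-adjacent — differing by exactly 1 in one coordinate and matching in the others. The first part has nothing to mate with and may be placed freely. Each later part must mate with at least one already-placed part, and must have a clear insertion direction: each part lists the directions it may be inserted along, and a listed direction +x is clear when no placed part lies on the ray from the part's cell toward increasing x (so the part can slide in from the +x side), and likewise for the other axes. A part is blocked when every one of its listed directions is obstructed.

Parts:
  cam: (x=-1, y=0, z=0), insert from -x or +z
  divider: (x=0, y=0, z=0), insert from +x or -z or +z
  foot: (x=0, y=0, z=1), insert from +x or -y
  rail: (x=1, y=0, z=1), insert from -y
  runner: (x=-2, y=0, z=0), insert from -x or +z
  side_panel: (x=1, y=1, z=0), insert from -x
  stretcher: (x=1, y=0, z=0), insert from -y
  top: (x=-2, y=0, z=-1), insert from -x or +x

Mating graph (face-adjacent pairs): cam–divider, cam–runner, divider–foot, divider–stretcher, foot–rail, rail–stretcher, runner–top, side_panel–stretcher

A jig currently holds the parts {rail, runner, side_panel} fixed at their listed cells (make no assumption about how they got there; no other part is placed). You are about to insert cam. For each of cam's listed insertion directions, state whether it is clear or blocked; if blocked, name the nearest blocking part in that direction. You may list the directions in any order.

+z: clear; -x: blocked by runner

-x: nearest on ray is runner@(-2, 0, 0) ⇒ blocked
+z: ray from cam(-1, 0, 0) has no placed part ⇒ clear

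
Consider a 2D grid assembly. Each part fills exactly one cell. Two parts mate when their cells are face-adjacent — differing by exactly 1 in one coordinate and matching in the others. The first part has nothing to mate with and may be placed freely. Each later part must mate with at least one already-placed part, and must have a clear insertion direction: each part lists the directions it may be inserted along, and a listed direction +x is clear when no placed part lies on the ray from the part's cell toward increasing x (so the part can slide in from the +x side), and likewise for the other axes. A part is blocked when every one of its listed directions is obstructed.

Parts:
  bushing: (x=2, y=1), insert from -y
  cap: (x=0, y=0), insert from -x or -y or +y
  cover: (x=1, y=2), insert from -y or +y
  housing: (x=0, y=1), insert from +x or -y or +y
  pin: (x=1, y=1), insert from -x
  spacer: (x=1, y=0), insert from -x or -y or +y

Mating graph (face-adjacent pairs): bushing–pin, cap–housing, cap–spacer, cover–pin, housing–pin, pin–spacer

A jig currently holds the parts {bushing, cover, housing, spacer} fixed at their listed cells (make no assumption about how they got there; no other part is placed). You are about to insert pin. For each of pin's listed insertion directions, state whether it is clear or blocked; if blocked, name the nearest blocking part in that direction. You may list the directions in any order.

-x: blocked by housing

-x: nearest on ray is housing@(0, 1) ⇒ blocked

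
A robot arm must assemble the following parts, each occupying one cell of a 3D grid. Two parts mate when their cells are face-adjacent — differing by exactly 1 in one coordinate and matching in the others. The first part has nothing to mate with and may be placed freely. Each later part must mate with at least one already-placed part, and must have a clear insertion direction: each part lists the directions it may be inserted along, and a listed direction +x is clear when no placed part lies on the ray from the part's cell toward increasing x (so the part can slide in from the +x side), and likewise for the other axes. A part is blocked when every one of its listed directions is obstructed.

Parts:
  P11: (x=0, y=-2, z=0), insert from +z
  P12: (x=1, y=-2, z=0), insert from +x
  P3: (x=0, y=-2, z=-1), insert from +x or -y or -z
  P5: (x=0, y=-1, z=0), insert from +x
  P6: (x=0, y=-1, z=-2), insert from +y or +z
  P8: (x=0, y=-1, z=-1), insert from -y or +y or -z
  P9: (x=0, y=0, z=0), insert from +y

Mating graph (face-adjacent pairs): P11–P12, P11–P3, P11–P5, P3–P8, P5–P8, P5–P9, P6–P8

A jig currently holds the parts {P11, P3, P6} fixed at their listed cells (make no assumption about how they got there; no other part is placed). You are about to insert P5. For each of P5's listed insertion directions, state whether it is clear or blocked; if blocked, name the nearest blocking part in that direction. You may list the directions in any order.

+x: ray from P5(0, -1, 0) has no placed part ⇒ clear

+x: clear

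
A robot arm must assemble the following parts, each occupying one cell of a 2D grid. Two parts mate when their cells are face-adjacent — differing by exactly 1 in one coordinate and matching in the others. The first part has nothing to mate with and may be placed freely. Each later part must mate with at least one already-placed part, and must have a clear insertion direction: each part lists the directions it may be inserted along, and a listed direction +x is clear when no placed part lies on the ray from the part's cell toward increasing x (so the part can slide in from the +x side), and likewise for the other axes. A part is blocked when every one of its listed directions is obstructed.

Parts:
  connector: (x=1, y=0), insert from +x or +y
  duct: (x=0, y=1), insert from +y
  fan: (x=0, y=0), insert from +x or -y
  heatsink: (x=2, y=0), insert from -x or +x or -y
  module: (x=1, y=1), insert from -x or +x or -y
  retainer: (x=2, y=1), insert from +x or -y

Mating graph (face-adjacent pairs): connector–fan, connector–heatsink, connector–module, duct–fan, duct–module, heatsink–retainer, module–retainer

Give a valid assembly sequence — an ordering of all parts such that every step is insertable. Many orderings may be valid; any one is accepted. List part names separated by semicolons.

1. fan@(0, 0) [+x clear] — {fan}
2. duct@(0, 1) [+y clear] — {duct, fan}
3. module@(1, 1) [+x clear] — {duct, fan, module}
4. retainer@(2, 1) [+x clear] — {duct, fan, module, retainer}
5. connector@(1, 0) [+x clear] — {connector, duct, fan, module, retainer}
6. heatsink@(2, 0) [+x clear] — {connector, duct, fan, heatsink, module, retainer}

fan; duct; module; retainer; connector; heatsink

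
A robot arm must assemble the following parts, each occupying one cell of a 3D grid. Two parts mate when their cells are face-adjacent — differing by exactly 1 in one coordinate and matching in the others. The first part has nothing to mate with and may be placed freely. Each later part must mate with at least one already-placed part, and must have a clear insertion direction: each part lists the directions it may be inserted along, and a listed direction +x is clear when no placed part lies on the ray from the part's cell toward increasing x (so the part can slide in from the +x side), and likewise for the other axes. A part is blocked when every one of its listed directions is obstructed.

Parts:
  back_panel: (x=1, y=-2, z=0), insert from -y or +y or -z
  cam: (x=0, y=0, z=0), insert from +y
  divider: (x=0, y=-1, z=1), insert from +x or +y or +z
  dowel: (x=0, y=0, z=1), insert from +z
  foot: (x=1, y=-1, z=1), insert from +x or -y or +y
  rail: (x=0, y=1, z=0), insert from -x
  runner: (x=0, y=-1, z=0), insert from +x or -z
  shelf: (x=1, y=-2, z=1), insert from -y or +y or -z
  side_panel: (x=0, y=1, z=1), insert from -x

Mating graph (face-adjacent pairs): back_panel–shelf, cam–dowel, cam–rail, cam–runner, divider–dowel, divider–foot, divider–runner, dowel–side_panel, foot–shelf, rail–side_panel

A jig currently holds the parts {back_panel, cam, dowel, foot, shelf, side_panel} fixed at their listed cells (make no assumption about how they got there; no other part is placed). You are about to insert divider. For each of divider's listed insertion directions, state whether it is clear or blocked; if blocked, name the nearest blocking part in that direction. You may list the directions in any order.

+x: nearest on ray is foot@(1, -1, 1) ⇒ blocked
+y: nearest on ray is dowel@(0, 0, 1) ⇒ blocked
+z: ray from divider(0, -1, 1) has no placed part ⇒ clear

+x: blocked by foot; +y: blocked by dowel; +z: clear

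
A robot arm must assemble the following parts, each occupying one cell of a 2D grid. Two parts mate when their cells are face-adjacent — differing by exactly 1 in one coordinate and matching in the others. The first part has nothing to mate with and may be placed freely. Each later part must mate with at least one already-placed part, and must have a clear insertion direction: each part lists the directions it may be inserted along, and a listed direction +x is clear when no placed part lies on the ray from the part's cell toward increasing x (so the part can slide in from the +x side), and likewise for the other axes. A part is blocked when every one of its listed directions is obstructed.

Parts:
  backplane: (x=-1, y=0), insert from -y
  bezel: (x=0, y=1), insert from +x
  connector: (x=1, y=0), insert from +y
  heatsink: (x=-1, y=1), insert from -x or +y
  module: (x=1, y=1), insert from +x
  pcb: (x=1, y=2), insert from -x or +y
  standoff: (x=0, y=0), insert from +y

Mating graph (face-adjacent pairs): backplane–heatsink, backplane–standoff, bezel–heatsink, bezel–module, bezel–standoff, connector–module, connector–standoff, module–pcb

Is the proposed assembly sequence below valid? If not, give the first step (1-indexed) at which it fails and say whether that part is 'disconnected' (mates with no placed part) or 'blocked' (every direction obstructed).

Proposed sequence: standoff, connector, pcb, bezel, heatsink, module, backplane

Invalid at step 3 (disconnected)

1. standoff@(0, 0) [+y clear] — {standoff}
2. connector@(1, 0) [+y clear] — {connector, standoff}
3. pcb@(1, 2) — no placed neighbour ⇒ disconnected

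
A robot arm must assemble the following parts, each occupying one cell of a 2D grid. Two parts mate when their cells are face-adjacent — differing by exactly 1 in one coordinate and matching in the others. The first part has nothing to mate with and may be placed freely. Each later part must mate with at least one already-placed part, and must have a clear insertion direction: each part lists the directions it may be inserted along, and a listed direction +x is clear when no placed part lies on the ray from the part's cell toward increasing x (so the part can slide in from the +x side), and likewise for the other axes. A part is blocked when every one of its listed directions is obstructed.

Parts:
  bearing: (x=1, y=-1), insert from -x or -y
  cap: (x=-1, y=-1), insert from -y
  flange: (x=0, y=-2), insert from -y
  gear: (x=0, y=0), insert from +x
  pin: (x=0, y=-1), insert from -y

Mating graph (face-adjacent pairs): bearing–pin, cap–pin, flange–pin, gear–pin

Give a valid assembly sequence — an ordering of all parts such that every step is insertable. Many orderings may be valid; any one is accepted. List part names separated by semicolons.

1. cap@(-1, -1) [-y clear] — {cap}
2. pin@(0, -1) [-y clear] — {cap, pin}
3. bearing@(1, -1) [-y clear] — {bearing, cap, pin}
4. gear@(0, 0) [+x clear] — {bearing, cap, gear, pin}
5. flange@(0, -2) [-y clear] — {bearing, cap, flange, gear, pin}

cap; pin; bearing; gear; flange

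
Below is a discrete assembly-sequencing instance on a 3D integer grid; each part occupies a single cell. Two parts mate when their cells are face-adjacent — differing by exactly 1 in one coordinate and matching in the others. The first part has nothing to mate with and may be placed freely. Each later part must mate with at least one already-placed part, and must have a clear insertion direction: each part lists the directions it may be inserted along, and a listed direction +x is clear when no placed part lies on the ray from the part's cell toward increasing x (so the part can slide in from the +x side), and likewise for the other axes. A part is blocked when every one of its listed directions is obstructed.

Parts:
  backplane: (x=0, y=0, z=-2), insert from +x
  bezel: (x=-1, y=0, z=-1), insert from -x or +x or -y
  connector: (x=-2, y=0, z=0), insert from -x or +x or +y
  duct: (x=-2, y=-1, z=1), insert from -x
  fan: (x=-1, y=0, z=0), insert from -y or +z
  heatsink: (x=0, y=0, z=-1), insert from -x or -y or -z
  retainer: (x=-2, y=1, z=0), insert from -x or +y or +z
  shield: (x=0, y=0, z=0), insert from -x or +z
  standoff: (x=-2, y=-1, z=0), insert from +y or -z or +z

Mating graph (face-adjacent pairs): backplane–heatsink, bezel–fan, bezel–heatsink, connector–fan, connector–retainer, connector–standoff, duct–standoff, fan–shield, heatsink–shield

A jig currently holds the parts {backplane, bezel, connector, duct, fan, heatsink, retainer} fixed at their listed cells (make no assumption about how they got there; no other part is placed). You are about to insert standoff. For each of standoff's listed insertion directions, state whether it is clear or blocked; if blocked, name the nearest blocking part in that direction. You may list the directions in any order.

+y: nearest on ray is connector@(-2, 0, 0) ⇒ blocked
-z: ray from standoff(-2, -1, 0) has no placed part ⇒ clear
+z: nearest on ray is duct@(-2, -1, 1) ⇒ blocked

+y: blocked by connector; +z: blocked by duct; -z: clear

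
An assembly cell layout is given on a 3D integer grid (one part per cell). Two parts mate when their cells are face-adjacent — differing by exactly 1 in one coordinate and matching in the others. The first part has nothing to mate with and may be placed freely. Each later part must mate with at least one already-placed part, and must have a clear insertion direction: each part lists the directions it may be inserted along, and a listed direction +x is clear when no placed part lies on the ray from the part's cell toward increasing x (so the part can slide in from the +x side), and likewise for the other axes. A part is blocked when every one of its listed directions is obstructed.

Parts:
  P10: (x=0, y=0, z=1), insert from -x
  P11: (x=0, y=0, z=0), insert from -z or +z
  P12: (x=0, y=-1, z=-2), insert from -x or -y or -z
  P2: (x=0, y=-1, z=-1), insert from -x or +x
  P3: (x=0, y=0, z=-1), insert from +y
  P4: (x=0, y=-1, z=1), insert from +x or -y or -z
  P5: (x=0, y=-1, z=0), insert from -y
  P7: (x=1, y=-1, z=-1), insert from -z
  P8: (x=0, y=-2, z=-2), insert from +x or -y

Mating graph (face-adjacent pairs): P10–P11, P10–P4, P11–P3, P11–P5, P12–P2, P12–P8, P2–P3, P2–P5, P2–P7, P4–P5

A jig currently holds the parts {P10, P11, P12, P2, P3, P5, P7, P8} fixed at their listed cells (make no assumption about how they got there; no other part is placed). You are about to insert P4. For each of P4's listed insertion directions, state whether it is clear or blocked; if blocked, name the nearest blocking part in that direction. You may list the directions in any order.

+x: ray from P4(0, -1, 1) has no placed part ⇒ clear
-y: ray from P4(0, -1, 1) has no placed part ⇒ clear
-z: nearest on ray is P5@(0, -1, 0) ⇒ blocked

+x: clear; -y: clear; -z: blocked by P5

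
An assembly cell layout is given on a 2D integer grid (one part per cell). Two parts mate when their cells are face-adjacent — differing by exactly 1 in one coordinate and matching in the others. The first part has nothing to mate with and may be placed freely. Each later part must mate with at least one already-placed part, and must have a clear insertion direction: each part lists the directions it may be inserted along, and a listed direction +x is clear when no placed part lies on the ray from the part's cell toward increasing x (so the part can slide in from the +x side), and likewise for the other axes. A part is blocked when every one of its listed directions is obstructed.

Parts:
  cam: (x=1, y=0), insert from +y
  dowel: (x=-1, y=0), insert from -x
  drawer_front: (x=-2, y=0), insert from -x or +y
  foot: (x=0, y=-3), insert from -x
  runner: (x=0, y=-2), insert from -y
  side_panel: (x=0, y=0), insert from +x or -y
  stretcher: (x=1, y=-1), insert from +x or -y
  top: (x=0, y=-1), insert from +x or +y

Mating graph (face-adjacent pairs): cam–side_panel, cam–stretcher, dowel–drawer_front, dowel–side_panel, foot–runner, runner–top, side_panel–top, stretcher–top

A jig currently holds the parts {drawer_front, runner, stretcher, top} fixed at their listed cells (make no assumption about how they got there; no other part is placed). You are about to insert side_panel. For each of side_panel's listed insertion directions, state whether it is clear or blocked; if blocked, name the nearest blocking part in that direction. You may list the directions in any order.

+x: ray from side_panel(0, 0) has no placed part ⇒ clear
-y: nearest on ray is top@(0, -1) ⇒ blocked

+x: clear; -y: blocked by top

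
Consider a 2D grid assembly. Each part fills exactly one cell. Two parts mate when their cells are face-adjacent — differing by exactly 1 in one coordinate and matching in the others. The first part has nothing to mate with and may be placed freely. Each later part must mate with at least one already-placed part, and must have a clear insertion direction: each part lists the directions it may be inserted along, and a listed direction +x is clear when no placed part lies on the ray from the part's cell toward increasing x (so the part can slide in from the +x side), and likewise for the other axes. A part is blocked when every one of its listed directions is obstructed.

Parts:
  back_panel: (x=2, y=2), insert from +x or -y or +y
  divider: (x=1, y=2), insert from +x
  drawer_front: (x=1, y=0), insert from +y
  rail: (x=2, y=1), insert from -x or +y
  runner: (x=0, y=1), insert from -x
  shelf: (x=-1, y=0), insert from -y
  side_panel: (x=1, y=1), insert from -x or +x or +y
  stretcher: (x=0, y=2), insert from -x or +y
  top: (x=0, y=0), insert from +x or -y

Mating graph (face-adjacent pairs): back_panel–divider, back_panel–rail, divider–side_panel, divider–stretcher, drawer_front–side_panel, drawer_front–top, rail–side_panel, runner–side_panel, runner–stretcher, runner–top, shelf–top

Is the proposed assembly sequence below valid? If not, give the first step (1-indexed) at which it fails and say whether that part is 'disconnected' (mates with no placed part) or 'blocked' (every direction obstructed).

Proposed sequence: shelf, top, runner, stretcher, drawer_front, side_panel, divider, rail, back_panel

1. shelf@(-1, 0) [-y clear] — {shelf}
2. top@(0, 0) [+x clear] — {shelf, top}
3. runner@(0, 1) [-x clear] — {runner, shelf, top}
4. stretcher@(0, 2) [-x clear] — {runner, shelf, stretcher, top}
5. drawer_front@(1, 0) [+y clear] — {drawer_front, runner, shelf, stretcher, top}
6. side_panel@(1, 1) [+x clear] — {drawer_front, runner, shelf, side_panel, stretcher, top}
7. divider@(1, 2) [+x clear] — {divider, drawer_front, runner, shelf, side_panel, stretcher, top}
8. rail@(2, 1) [+y clear] — {divider, drawer_front, rail, runner, shelf, side_panel, stretcher, top}
9. back_panel@(2, 2) [+x clear] — {back_panel, divider, drawer_front, rail, runner, shelf, side_panel, stretcher, top}

Valid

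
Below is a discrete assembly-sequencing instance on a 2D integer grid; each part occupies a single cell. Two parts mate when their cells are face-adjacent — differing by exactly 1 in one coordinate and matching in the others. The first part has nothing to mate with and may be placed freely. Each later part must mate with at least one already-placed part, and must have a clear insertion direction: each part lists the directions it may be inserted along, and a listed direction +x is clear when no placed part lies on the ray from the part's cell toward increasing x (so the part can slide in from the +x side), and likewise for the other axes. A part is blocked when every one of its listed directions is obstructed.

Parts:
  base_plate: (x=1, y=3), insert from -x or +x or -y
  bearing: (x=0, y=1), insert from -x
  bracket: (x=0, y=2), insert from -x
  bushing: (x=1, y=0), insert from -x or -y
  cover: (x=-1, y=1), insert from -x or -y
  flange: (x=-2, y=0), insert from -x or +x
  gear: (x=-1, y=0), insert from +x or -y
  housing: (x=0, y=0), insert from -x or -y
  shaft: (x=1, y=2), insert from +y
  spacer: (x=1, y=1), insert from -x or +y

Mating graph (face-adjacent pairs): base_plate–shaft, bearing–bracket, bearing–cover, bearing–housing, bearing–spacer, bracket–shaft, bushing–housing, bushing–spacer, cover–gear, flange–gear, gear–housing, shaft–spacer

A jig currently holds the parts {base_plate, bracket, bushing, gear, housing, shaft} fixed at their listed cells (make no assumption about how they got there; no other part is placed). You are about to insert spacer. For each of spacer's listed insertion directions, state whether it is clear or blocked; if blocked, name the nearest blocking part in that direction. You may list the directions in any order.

-x: ray from spacer(1, 1) has no placed part ⇒ clear
+y: nearest on ray is shaft@(1, 2) ⇒ blocked

+y: blocked by shaft; -x: clear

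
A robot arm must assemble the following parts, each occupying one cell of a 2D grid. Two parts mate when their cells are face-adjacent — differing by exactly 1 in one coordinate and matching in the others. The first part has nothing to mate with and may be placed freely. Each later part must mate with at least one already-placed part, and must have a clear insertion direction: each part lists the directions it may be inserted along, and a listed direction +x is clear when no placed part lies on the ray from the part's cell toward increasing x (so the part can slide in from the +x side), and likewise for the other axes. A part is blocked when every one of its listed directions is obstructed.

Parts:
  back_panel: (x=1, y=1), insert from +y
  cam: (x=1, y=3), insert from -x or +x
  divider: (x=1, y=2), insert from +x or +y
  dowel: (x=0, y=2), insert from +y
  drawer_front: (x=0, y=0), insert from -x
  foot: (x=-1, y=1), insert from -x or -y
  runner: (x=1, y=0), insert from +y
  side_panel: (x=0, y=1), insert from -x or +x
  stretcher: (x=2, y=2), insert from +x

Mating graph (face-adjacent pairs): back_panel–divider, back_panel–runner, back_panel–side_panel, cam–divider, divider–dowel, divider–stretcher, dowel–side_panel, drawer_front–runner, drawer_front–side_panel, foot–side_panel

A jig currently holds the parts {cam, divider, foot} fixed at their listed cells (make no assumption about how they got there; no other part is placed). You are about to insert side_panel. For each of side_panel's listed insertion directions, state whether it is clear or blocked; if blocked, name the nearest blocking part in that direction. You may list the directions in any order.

+x: clear; -x: blocked by foot

-x: nearest on ray is foot@(-1, 1) ⇒ blocked
+x: ray from side_panel(0, 1) has no placed part ⇒ clear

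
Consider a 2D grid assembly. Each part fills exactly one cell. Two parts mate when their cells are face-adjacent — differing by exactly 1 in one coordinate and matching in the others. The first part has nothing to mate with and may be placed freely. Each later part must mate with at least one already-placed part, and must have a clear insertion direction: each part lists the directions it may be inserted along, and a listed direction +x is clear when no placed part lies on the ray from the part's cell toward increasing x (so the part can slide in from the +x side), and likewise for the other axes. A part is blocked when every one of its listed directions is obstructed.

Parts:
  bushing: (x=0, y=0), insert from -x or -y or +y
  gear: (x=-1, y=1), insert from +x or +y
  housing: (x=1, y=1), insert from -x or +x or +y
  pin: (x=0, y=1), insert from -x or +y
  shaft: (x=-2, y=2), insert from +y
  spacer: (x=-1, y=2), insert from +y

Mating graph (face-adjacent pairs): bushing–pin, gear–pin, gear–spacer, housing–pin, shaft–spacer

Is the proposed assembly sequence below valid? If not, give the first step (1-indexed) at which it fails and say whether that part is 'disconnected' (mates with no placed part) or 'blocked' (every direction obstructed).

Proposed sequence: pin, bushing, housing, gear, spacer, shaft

1. pin@(0, 1) [-x clear] — {pin}
2. bushing@(0, 0) [-x clear] — {bushing, pin}
3. housing@(1, 1) [+x clear] — {bushing, housing, pin}
4. gear@(-1, 1) [+y clear] — {bushing, gear, housing, pin}
5. spacer@(-1, 2) [+y clear] — {bushing, gear, housing, pin, spacer}
6. shaft@(-2, 2) [+y clear] — {bushing, gear, housing, pin, shaft, spacer}

Valid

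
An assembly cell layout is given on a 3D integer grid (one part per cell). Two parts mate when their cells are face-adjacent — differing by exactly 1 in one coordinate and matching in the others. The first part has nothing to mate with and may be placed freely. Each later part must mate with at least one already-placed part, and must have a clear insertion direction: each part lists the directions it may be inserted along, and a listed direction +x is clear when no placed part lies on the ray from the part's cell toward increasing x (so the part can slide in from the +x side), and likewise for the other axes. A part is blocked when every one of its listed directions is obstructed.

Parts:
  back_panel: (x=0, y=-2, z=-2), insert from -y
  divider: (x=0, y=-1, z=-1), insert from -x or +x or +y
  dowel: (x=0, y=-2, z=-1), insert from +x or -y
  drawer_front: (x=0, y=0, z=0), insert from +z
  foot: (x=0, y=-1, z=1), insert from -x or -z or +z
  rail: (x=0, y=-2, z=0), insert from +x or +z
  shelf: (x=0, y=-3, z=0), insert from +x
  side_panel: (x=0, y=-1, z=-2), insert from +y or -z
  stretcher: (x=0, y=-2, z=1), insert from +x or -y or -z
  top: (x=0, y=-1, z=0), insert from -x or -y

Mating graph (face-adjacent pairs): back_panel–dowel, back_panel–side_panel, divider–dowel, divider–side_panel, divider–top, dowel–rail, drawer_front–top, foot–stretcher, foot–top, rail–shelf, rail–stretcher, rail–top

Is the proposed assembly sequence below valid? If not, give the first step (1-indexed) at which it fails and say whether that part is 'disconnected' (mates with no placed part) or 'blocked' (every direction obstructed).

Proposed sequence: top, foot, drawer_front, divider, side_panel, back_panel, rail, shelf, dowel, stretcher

1. top@(0, -1, 0) [-x clear] — {top}
2. foot@(0, -1, 1) [-x clear] — {foot, top}
3. drawer_front@(0, 0, 0) [+z clear] — {drawer_front, foot, top}
4. divider@(0, -1, -1) [-x clear] — {divider, drawer_front, foot, top}
5. side_panel@(0, -1, -2) [+y clear] — {divider, drawer_front, foot, side_panel, top}
6. back_panel@(0, -2, -2) [-y clear] — {back_panel, divider, drawer_front, foot, side_panel, top}
7. rail@(0, -2, 0) [+x clear] — {back_panel, divider, drawer_front, foot, rail, side_panel, top}
8. shelf@(0, -3, 0) [+x clear] — {back_panel, divider, drawer_front, foot, rail, shelf, side_panel, top}
9. dowel@(0, -2, -1) [+x clear] — {back_panel, divider, dowel, drawer_front, foot, rail, shelf, side_panel, top}
10. stretcher@(0, -2, 1) [+x clear] — {back_panel, divider, dowel, drawer_front, foot, rail, shelf, side_panel, stretcher, top}

Valid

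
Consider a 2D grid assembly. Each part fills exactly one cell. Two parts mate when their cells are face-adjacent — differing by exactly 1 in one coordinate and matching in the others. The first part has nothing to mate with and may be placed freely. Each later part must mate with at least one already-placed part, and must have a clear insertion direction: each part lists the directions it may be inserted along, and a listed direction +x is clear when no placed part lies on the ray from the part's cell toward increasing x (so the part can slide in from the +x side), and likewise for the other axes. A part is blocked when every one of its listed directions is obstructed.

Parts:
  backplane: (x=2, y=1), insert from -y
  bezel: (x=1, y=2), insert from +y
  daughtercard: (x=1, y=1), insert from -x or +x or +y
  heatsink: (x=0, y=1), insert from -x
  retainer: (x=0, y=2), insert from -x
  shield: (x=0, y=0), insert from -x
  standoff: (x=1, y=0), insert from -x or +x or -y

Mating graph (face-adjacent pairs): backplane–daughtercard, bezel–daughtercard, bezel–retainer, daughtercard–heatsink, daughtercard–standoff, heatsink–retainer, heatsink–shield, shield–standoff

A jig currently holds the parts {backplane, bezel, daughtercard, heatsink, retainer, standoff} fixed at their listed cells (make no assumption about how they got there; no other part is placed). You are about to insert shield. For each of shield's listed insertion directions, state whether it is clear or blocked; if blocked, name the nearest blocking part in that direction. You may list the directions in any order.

-x: ray from shield(0, 0) has no placed part ⇒ clear

-x: clear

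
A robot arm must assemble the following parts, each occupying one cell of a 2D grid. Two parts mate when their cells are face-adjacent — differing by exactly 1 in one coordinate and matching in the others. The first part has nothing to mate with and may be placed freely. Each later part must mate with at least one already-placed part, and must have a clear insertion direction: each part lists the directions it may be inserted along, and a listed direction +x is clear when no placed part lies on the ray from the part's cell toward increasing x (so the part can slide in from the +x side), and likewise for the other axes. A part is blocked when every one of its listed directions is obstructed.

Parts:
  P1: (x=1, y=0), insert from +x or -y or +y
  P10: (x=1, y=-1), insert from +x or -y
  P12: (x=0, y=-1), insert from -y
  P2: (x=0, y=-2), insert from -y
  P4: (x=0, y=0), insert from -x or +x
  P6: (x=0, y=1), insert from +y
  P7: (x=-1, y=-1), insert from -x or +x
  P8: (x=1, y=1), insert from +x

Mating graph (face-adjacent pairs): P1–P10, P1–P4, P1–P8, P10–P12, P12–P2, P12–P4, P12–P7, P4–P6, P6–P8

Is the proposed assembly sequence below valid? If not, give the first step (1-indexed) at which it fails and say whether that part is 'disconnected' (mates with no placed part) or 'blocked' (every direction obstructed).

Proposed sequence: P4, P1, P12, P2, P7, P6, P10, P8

Valid

1. P4@(0, 0) [-x clear] — {P4}
2. P1@(1, 0) [+x clear] — {P1, P4}
3. P12@(0, -1) [-y clear] — {P1, P12, P4}
4. P2@(0, -2) [-y clear] — {P1, P12, P2, P4}
5. P7@(-1, -1) [-x clear] — {P1, P12, P2, P4, P7}
6. P6@(0, 1) [+y clear] — {P1, P12, P2, P4, P6, P7}
7. P10@(1, -1) [+x clear] — {P1, P10, P12, P2, P4, P6, P7}
8. P8@(1, 1) [+x clear] — {P1, P10, P12, P2, P4, P6, P7, P8}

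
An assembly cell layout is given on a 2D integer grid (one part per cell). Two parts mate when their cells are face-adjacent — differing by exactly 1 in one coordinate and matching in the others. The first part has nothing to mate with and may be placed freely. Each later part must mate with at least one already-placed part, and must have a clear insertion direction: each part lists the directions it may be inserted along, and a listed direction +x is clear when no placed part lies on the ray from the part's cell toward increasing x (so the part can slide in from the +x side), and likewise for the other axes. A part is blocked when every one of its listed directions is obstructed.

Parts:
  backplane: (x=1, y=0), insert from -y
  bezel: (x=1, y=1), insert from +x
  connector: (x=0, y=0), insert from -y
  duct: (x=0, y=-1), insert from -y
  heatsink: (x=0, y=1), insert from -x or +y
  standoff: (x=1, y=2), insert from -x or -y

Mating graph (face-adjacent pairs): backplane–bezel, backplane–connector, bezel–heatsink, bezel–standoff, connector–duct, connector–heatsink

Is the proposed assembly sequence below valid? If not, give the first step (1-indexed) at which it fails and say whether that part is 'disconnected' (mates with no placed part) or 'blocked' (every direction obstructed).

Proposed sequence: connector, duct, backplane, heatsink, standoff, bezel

1. connector@(0, 0) [-y clear] — {connector}
2. duct@(0, -1) [-y clear] — {connector, duct}
3. backplane@(1, 0) [-y clear] — {backplane, connector, duct}
4. heatsink@(0, 1) [-x clear] — {backplane, connector, duct, heatsink}
5. standoff@(1, 2) — no placed neighbour ⇒ disconnected

Invalid at step 5 (disconnected)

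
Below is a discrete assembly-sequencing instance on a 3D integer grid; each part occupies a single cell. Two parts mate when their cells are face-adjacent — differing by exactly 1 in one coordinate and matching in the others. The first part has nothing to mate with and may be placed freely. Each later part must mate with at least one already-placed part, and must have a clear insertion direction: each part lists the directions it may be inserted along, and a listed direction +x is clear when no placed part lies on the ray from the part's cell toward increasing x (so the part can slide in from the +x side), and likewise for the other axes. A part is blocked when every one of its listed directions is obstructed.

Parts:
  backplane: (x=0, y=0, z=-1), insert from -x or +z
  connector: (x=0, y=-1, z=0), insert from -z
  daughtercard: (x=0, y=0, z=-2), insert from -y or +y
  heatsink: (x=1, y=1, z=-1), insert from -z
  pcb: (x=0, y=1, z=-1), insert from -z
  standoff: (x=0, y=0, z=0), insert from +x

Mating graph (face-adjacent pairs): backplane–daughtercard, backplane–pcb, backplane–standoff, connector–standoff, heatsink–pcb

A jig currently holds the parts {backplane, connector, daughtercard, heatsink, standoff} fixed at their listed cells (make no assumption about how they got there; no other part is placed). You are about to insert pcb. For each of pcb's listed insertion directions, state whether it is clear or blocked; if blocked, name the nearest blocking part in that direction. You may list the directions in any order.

-z: ray from pcb(0, 1, -1) has no placed part ⇒ clear

-z: clear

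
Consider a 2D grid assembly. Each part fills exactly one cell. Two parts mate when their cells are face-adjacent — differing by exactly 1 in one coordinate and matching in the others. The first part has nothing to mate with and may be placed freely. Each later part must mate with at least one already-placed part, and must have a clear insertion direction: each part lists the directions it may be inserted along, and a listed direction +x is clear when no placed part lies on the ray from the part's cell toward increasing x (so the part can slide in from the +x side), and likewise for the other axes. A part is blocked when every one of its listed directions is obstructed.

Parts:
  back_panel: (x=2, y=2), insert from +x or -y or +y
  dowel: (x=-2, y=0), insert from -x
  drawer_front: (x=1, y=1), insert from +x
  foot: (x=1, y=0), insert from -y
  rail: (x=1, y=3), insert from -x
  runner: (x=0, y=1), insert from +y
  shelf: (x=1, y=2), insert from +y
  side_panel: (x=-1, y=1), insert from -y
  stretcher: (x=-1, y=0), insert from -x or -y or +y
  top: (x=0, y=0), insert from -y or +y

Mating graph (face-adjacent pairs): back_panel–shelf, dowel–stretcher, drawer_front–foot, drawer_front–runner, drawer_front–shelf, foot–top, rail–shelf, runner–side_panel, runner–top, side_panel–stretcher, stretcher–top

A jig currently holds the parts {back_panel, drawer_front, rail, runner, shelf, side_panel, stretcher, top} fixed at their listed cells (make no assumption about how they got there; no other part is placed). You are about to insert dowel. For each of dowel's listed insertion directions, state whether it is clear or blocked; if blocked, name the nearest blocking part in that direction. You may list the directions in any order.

-x: clear

-x: ray from dowel(-2, 0) has no placed part ⇒ clear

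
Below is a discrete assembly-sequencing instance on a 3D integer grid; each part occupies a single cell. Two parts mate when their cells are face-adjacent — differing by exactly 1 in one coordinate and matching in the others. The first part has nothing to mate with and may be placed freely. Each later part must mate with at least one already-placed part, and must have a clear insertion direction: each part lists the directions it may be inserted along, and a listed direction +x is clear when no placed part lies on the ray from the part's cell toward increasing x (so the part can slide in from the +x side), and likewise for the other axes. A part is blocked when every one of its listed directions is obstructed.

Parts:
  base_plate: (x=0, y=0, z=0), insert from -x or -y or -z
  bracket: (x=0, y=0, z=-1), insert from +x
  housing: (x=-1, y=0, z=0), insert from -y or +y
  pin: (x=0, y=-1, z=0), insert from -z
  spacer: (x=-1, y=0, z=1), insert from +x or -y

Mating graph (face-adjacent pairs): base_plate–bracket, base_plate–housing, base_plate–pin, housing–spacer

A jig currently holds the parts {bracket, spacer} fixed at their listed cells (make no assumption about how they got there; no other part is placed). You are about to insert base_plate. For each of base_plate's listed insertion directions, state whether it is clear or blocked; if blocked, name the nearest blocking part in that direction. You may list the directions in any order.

-x: ray from base_plate(0, 0, 0) has no placed part ⇒ clear
-y: ray from base_plate(0, 0, 0) has no placed part ⇒ clear
-z: nearest on ray is bracket@(0, 0, -1) ⇒ blocked

-x: clear; -y: clear; -z: blocked by bracket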